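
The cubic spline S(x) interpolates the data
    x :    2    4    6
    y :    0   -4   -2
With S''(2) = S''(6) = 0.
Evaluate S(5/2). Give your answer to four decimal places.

-1.3516

With σ_i denoting the second derivative at x_i, h_i = 2, 2, and Δ_i = (y_(i+1) − y_i)/h_i = -2, 1:
  2·σ_0 + 8·σ_1 + 2·σ_2 = 6(Δ_1 - Δ_0) = 18
Natural end conditions: σ_0 = σ_2 = 0.
Solving the tridiagonal system: σ_0 = 0, σ_1 = 9/4, σ_2 = 0.
On [2, 4], S(x) = 0 - 11/4·(x - 2) + 0·(x - 2)² + 3/16·(x - 2)³.
With (x - 2) = 1/2: S(5/2) = -173/128.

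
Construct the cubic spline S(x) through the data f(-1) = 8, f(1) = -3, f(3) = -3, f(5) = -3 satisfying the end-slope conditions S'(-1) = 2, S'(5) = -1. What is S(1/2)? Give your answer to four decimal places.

0.3125

Put M_i = S'' at the i-th knot. Here h = (2, 2, 2) and Δ = (-11/2, 0, 0), so the interior equations h_(i-1)·M_(i-1) + 2(h_(i-1)+h_i)·M_i + h_i·M_(i+1) = 6(Δ_i − Δ_(i-1)) read
  2·M_0 + 8·M_1 + 2·M_2 = 6(Δ_1 - Δ_0) = 33
  2·M_1 + 8·M_2 + 2·M_3 = 6(Δ_2 - Δ_1) = 0
Clamped end conditions give two more equations: 2h_0·M_0 + h_0·M_1 = 6(Δ_0 - S'(-1)) = -45 and h_2·M_2 + 2h_2·M_3 = 6(S'(5) - Δ_2) = -6.
Hence M_0 = -31/2, M_1 = 17/2, M_2 = -2, M_3 = -1/2.
On [-1, 1], S(x) = 8 + 2·(x + 1) - 31/4·(x + 1)² + 2·(x + 1)³.
With (x + 1) = 3/2: S(1/2) = 5/16.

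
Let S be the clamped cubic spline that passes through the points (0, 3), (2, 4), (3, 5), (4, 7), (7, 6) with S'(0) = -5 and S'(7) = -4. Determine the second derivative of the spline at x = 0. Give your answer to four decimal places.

9.8513

With σ_i denoting the second derivative at x_i, h_i = 2, 1, 1, 3, and Δ_i = (y_(i+1) − y_i)/h_i = 1/2, 1, 2, -1/3:
  2·σ_0 + 6·σ_1 + 1·σ_2 = 6(Δ_1 - Δ_0) = 3
  1·σ_1 + 4·σ_2 + 1·σ_3 = 6(Δ_2 - Δ_1) = 6
  1·σ_2 + 8·σ_3 + 3·σ_4 = 6(Δ_3 - Δ_2) = -14
Clamped end conditions give two more equations: 2h_0·σ_0 + h_0·σ_1 = 6(Δ_0 - S'(0)) = 33 and h_3·σ_3 + 2h_3·σ_4 = 6(S'(7) - Δ_3) = -22.
Hence σ_0 = 3113/316, σ_1 = -253/79, σ_2 = 397/158, σ_3 = -67/79, σ_4 = -1537/474.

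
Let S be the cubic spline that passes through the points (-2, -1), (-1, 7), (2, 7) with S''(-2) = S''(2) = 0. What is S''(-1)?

-6

Put M_i = S'' at the i-th knot. Here h = (1, 3) and Δ = (8, 0), so the interior equations h_(i-1)·M_(i-1) + 2(h_(i-1)+h_i)·M_i + h_i·M_(i+1) = 6(Δ_i − Δ_(i-1)) read
  1·M_0 + 8·M_1 + 3·M_2 = 6(Δ_1 - Δ_0) = -48
Natural end conditions: M_0 = M_2 = 0.
Solving the tridiagonal system: M_0 = 0, M_1 = -6, M_2 = 0.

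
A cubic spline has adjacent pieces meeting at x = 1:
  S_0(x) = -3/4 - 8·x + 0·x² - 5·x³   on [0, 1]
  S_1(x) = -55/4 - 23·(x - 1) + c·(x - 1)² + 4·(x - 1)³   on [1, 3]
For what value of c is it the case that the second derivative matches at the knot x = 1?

S_0''(x) = 0 - 30·x, so S_0''(1) = -30. On the right, S_1''(1) = 2c, so c = -15.

-15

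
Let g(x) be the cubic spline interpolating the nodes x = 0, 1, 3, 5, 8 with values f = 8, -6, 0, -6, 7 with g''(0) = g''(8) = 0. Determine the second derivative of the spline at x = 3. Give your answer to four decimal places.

-11.3654

Let σ_i = g''(x_i). Step sizes h_i = 1, 2, 2, 3; slopes of the chords Δ_i = (y_(i+1) - y_i)/h_i = -14, 3, -3, 13/3.
  1·σ_0 + 6·σ_1 + 2·σ_2 = 6(Δ_1 - Δ_0) = 102
  2·σ_1 + 8·σ_2 + 2·σ_3 = 6(Δ_2 - Δ_1) = -36
  2·σ_2 + 10·σ_3 + 3·σ_4 = 6(Δ_3 - Δ_2) = 44
Natural end conditions: σ_0 = σ_4 = 0.
Hence σ_0 = 0, σ_1 = 1081/52, σ_2 = -591/52, σ_3 = 347/52, σ_4 = 0.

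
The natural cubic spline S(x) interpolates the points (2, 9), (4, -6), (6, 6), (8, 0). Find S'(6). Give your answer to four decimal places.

Let M_i = S''(x_i). Step sizes h_i = 2, 2, 2; slopes of the chords Δ_i = (y_(i+1) - y_i)/h_i = -15/2, 6, -3.
  2·M_0 + 8·M_1 + 2·M_2 = 6(Δ_1 - Δ_0) = 81
  2·M_1 + 8·M_2 + 2·M_3 = 6(Δ_2 - Δ_1) = -54
Natural end conditions: M_0 = M_3 = 0.
Solving: M_0 = 0, M_1 = 63/5, M_2 = -99/10, M_3 = 0.
On [6, 8], S'(x) = b_2 + 2c_2·(x - 6) + 3d_2·(x - 6)² with b_2 = Δ_2 - h_2(2M_2 + M_3)/6 = 18/5, c_2 = M_2/2 = -99/20, d_2 = (M_3 - M_2)/(6h_2) = 33/40. So S'(6) = 18/5.

3.6000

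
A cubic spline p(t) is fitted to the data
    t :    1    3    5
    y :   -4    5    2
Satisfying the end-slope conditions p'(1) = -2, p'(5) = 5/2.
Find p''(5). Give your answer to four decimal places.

Let m_i = p''(x_i). Step sizes h_i = 2, 2; slopes of the chords Δ_i = (y_(i+1) - y_i)/h_i = 9/2, -3/2.
  2·m_0 + 8·m_1 + 2·m_2 = 6(Δ_1 - Δ_0) = -36
Clamped end conditions give two more equations: 2h_0·m_0 + h_0·m_1 = 6(Δ_0 - p'(1)) = 39 and h_1·m_1 + 2h_1·m_2 = 6(p'(5) - Δ_1) = 24.
Forward elimination and back-substitution give m_0 = 123/8, m_1 = -45/4, m_2 = 93/8.

11.6250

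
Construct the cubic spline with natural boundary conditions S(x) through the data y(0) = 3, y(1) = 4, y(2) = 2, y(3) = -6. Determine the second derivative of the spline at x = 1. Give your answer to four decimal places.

Let M_i = S''(x_i). Step sizes h_i = 1, 1, 1; slopes of the chords Δ_i = (y_(i+1) - y_i)/h_i = 1, -2, -8.
  1·M_0 + 4·M_1 + 1·M_2 = 6(Δ_1 - Δ_0) = -18
  1·M_1 + 4·M_2 + 1·M_3 = 6(Δ_2 - Δ_1) = -36
Natural end conditions: M_0 = M_3 = 0.
Forward elimination and back-substitution give M_0 = 0, M_1 = -12/5, M_2 = -42/5, M_3 = 0.

-2.4000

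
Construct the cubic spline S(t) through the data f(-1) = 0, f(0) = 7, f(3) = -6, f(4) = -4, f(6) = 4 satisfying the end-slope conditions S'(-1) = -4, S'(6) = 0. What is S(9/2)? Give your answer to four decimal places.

-1.4239

Let σ_i = S''(x_i). Step sizes h_i = 1, 3, 1, 2; slopes of the chords Δ_i = (y_(i+1) - y_i)/h_i = 7, -13/3, 2, 4.
  1·σ_0 + 8·σ_1 + 3·σ_2 = 6(Δ_1 - Δ_0) = -68
  3·σ_1 + 8·σ_2 + 1·σ_3 = 6(Δ_2 - Δ_1) = 38
  1·σ_2 + 6·σ_3 + 2·σ_4 = 6(Δ_3 - Δ_2) = 12
Clamped end conditions give two more equations: 2h_0·σ_0 + h_0·σ_1 = 6(Δ_0 - S'(-1)) = 66 and h_3·σ_3 + 2h_3·σ_4 = 6(S'(6) - Δ_3) = -24.
Forward elimination and back-substitution give σ_0 = 2308/55, σ_1 = -986/55, σ_2 = 368/33, σ_3 = 424/165, σ_4 = -1202/165.
On [4, 6], S(t) = -4 + 778/165·(t - 4) + 212/165·(t - 4)² - 271/330·(t - 4)³.
With (t - 4) = 1/2: S(9/2) = -1253/880.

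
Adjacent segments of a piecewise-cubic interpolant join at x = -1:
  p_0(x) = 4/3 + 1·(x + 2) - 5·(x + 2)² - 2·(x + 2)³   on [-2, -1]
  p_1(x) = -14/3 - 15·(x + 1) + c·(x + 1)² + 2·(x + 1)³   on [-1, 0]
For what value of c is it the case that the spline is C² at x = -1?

p_0''(x) = -10 - 12·(x + 2), so p_0''(-1) = -22. On the right, p_1''(-1) = 2c, so c = -11.

-11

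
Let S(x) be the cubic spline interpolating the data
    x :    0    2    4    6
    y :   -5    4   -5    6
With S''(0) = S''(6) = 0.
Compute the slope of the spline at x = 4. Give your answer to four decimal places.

-1.0333

With m_i denoting the second derivative at x_i, h_i = 2, 2, 2, and Δ_i = (y_(i+1) − y_i)/h_i = 9/2, -9/2, 11/2:
  2·m_0 + 8·m_1 + 2·m_2 = 6(Δ_1 - Δ_0) = -54
  2·m_1 + 8·m_2 + 2·m_3 = 6(Δ_2 - Δ_1) = 60
Natural end conditions: m_0 = m_3 = 0.
Solving the tridiagonal system: m_0 = 0, m_1 = -46/5, m_2 = 49/5, m_3 = 0.
On [4, 6], S'(x) = b_2 + 2c_2·(x - 4) + 3d_2·(x - 4)² with b_2 = Δ_2 - h_2(2m_2 + m_3)/6 = -31/30, c_2 = m_2/2 = 49/10, d_2 = (m_3 - m_2)/(6h_2) = -49/60. So S'(4) = -31/30.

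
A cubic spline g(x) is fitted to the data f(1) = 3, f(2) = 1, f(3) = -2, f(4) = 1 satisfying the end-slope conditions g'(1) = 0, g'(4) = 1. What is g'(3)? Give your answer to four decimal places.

0.7333

Write m_i for g''(x_i). With h_i = 1, 1, 1 and divided differences Δ_i = -2, -3, 3, the continuity of g' gives the tridiagonal system
  1·m_0 + 4·m_1 + 1·m_2 = 6(Δ_1 - Δ_0) = -6
  1·m_1 + 4·m_2 + 1·m_3 = 6(Δ_2 - Δ_1) = 36
Clamped end conditions give two more equations: 2h_0·m_0 + h_0·m_1 = 6(Δ_0 - g'(1)) = -12 and h_2·m_2 + 2h_2·m_3 = 6(g'(4) - Δ_2) = -12.
Solving: m_0 = -62/15, m_1 = -56/15, m_2 = 196/15, m_3 = -188/15.
On [3, 4], g'(x) = b_2 + 2c_2·(x - 3) + 3d_2·(x - 3)² with b_2 = Δ_2 - h_2(2m_2 + m_3)/6 = 11/15, c_2 = m_2/2 = 98/15, d_2 = (m_3 - m_2)/(6h_2) = -64/15. So g'(3) = 11/15.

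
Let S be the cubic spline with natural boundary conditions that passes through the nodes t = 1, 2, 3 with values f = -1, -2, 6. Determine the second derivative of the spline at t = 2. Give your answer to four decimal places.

Write m_i for S''(x_i). With h_i = 1, 1 and divided differences Δ_i = -1, 8, the continuity of S' gives the tridiagonal system
  1·m_0 + 4·m_1 + 1·m_2 = 6(Δ_1 - Δ_0) = 54
Natural end conditions: m_0 = m_2 = 0.
Hence m_0 = 0, m_1 = 27/2, m_2 = 0.

13.5000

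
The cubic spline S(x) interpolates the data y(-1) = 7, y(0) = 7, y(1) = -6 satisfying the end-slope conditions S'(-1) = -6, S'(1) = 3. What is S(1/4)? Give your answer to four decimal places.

3.5625

Let m_i = S''(x_i). Step sizes h_i = 1, 1; slopes of the chords Δ_i = (y_(i+1) - y_i)/h_i = 0, -13.
  1·m_0 + 4·m_1 + 1·m_2 = 6(Δ_1 - Δ_0) = -78
Clamped end conditions give two more equations: 2h_0·m_0 + h_0·m_1 = 6(Δ_0 - S'(-1)) = 36 and h_1·m_1 + 2h_1·m_2 = 6(S'(1) - Δ_1) = 96.
Solving: m_0 = 42, m_1 = -48, m_2 = 72.
On [0, 1], S(x) = 7 - 9·x - 24·x² + 20·x³.
With x = 1/4: S(1/4) = 57/16.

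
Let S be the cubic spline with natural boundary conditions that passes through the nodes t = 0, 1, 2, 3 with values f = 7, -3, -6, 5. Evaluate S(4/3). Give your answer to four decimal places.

Let M_i = S''(x_i). Step sizes h_i = 1, 1, 1; slopes of the chords Δ_i = (y_(i+1) - y_i)/h_i = -10, -3, 11.
  1·M_0 + 4·M_1 + 1·M_2 = 6(Δ_1 - Δ_0) = 42
  1·M_1 + 4·M_2 + 1·M_3 = 6(Δ_2 - Δ_1) = 84
Natural end conditions: M_0 = M_3 = 0.
Hence M_0 = 0, M_1 = 28/5, M_2 = 98/5, M_3 = 0.
On [1, 2], S(t) = -3 - 122/15·(t - 1) + 14/5·(t - 1)² + 7/3·(t - 1)³.
With (t - 1) = 1/3: S(4/3) = -2152/405.

-5.3136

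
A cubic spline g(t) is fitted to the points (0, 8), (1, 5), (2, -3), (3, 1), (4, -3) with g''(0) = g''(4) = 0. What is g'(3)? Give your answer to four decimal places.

With σ_i denoting the second derivative at x_i, h_i = 1, 1, 1, 1, and Δ_i = (y_(i+1) − y_i)/h_i = -3, -8, 4, -4:
  1·σ_0 + 4·σ_1 + 1·σ_2 = 6(Δ_1 - Δ_0) = -30
  1·σ_1 + 4·σ_2 + 1·σ_3 = 6(Δ_2 - Δ_1) = 72
  1·σ_2 + 4·σ_3 + 1·σ_4 = 6(Δ_3 - Δ_2) = -48
Natural end conditions: σ_0 = σ_4 = 0.
Solving the tridiagonal system: σ_0 = 0, σ_1 = -393/28, σ_2 = 183/7, σ_3 = -519/28, σ_4 = 0.
On [3, 4], g'(t) = b_3 + 2c_3·(t - 3) + 3d_3·(t - 3)² with b_3 = Δ_3 - h_3(2σ_3 + σ_4)/6 = 61/28, c_3 = σ_3/2 = -519/56, d_3 = (σ_4 - σ_3)/(6h_3) = 173/56. So g'(3) = 61/28.

2.1786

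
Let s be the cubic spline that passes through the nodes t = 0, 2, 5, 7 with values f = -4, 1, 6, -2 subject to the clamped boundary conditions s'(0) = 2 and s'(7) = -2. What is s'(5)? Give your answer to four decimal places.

Write M_i for s''(x_i). With h_i = 2, 3, 2 and divided differences Δ_i = 5/2, 5/3, -4, the continuity of s' gives the tridiagonal system
  2·M_0 + 10·M_1 + 3·M_2 = 6(Δ_1 - Δ_0) = -5
  3·M_1 + 10·M_2 + 2·M_3 = 6(Δ_2 - Δ_1) = -34
Clamped end conditions give two more equations: 2h_0·M_0 + h_0·M_1 = 6(Δ_0 - s'(0)) = 3 and h_2·M_2 + 2h_2·M_3 = 6(s'(7) - Δ_2) = 12.
Forward elimination and back-substitution give M_0 = 31/96, M_1 = 41/48, M_2 = -227/48, M_3 = 515/96.
On [5, 7], s'(t) = b_2 + 2c_2·(t - 5) + 3d_2·(t - 5)² with b_2 = Δ_2 - h_2(2M_2 + M_3)/6 = -253/96, c_2 = M_2/2 = -227/96, d_2 = (M_3 - M_2)/(6h_2) = 323/384. So s'(5) = -253/96.

-2.6354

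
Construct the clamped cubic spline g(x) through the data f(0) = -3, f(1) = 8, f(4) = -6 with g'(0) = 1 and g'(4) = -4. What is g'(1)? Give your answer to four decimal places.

10.7500

Put m_i = g'' at the i-th knot. Here h = (1, 3) and Δ = (11, -14/3), so the interior equations h_(i-1)·m_(i-1) + 2(h_(i-1)+h_i)·m_i + h_i·m_(i+1) = 6(Δ_i − Δ_(i-1)) read
  1·m_0 + 8·m_1 + 3·m_2 = 6(Δ_1 - Δ_0) = -94
Clamped end conditions give two more equations: 2h_0·m_0 + h_0·m_1 = 6(Δ_0 - g'(0)) = 60 and h_1·m_1 + 2h_1·m_2 = 6(g'(4) - Δ_1) = 4.
Forward elimination and back-substitution give m_0 = 81/2, m_1 = -21, m_2 = 67/6.
On [1, 4], g'(x) = b_1 + 2c_1·(x - 1) + 3d_1·(x - 1)² with b_1 = Δ_1 - h_1(2m_1 + m_2)/6 = 43/4, c_1 = m_1/2 = -21/2, d_1 = (m_2 - m_1)/(6h_1) = 193/108. So g'(1) = 43/4.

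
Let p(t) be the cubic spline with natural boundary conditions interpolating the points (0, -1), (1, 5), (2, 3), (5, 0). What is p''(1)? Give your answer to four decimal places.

-12.5806

Write M_i for p''(x_i). With h_i = 1, 1, 3 and divided differences Δ_i = 6, -2, -1, the continuity of p' gives the tridiagonal system
  1·M_0 + 4·M_1 + 1·M_2 = 6(Δ_1 - Δ_0) = -48
  1·M_1 + 8·M_2 + 3·M_3 = 6(Δ_2 - Δ_1) = 6
Natural end conditions: M_0 = M_3 = 0.
Forward elimination and back-substitution give M_0 = 0, M_1 = -390/31, M_2 = 72/31, M_3 = 0.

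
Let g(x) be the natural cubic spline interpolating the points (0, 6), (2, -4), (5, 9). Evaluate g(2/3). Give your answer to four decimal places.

Write M_i for g''(x_i). With h_i = 2, 3 and divided differences Δ_i = -5, 13/3, the continuity of g' gives the tridiagonal system
  2·M_0 + 10·M_1 + 3·M_2 = 6(Δ_1 - Δ_0) = 56
Natural end conditions: M_0 = M_2 = 0.
Hence M_0 = 0, M_1 = 28/5, M_2 = 0.
On [0, 2], g(x) = 6 - 103/15·x + 0·x² + 7/15·x³.
With x = 2/3: g(2/3) = 632/405.

1.5605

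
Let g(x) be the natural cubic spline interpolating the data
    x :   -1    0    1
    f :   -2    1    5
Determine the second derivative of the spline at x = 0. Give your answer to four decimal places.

1.5000

Write σ_i for g''(x_i). With h_i = 1, 1 and divided differences Δ_i = 3, 4, the continuity of g' gives the tridiagonal system
  1·σ_0 + 4·σ_1 + 1·σ_2 = 6(Δ_1 - Δ_0) = 6
Natural end conditions: σ_0 = σ_2 = 0.
Solving: σ_0 = 0, σ_1 = 3/2, σ_2 = 0.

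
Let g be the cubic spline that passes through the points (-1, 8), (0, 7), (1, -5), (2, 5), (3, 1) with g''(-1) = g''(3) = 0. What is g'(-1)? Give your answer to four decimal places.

3.7679

Put M_i = g'' at the i-th knot. Here h = (1, 1, 1, 1) and Δ = (-1, -12, 10, -4), so the interior equations h_(i-1)·M_(i-1) + 2(h_(i-1)+h_i)·M_i + h_i·M_(i+1) = 6(Δ_i − Δ_(i-1)) read
  1·M_0 + 4·M_1 + 1·M_2 = 6(Δ_1 - Δ_0) = -66
  1·M_1 + 4·M_2 + 1·M_3 = 6(Δ_2 - Δ_1) = 132
  1·M_2 + 4·M_3 + 1·M_4 = 6(Δ_3 - Δ_2) = -84
Natural end conditions: M_0 = M_4 = 0.
Forward elimination and back-substitution give M_0 = 0, M_1 = -801/28, M_2 = 339/7, M_3 = -927/28, M_4 = 0.
On [-1, 0], g'(x) = b_0 + 2c_0·(x + 1) + 3d_0·(x + 1)² with b_0 = Δ_0 - h_0(2M_0 + M_1)/6 = 211/56, c_0 = M_0/2 = 0, d_0 = (M_1 - M_0)/(6h_0) = -267/56. So g'(-1) = 211/56.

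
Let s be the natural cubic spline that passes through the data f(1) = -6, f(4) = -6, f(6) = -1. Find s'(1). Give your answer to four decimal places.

Write m_i for s''(x_i). With h_i = 3, 2 and divided differences Δ_i = 0, 5/2, the continuity of s' gives the tridiagonal system
  3·m_0 + 10·m_1 + 2·m_2 = 6(Δ_1 - Δ_0) = 15
Natural end conditions: m_0 = m_2 = 0.
Hence m_0 = 0, m_1 = 3/2, m_2 = 0.
On [1, 4], s'(x) = b_0 + 2c_0·(x - 1) + 3d_0·(x - 1)² with b_0 = Δ_0 - h_0(2m_0 + m_1)/6 = -3/4, c_0 = m_0/2 = 0, d_0 = (m_1 - m_0)/(6h_0) = 1/12. So s'(1) = -3/4.

-0.7500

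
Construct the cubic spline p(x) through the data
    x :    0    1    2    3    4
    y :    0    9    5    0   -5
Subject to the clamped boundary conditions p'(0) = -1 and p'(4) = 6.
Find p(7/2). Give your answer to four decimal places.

-4.1786

Write m_i for p''(x_i). With h_i = 1, 1, 1, 1 and divided differences Δ_i = 9, -4, -5, -5, the continuity of p' gives the tridiagonal system
  1·m_0 + 4·m_1 + 1·m_2 = 6(Δ_1 - Δ_0) = -78
  1·m_1 + 4·m_2 + 1·m_3 = 6(Δ_2 - Δ_1) = -6
  1·m_2 + 4·m_3 + 1·m_4 = 6(Δ_3 - Δ_2) = 0
Clamped end conditions give two more equations: 2h_0·m_0 + h_0·m_1 = 6(Δ_0 - p'(0)) = 60 and h_3·m_3 + 2h_3·m_4 = 6(p'(4) - Δ_3) = 66.
Solving: m_0 = 328/7, m_1 = -236/7, m_2 = 10, m_3 = -86/7, m_4 = 274/7.
On [3, 4], p(x) = 0 - 52/7·(x - 3) - 43/7·(x - 3)² + 60/7·(x - 3)³.
With (x - 3) = 1/2: p(7/2) = -117/28.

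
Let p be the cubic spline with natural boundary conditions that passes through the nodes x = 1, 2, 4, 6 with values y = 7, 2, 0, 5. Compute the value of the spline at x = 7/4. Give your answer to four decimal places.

3.0636

Write m_i for p''(x_i). With h_i = 1, 2, 2 and divided differences Δ_i = -5, -1, 5/2, the continuity of p' gives the tridiagonal system
  1·m_0 + 6·m_1 + 2·m_2 = 6(Δ_1 - Δ_0) = 24
  2·m_1 + 8·m_2 + 2·m_3 = 6(Δ_2 - Δ_1) = 21
Natural end conditions: m_0 = m_3 = 0.
Solving: m_0 = 0, m_1 = 75/22, m_2 = 39/22, m_3 = 0.
On [1, 2], p(x) = 7 - 245/44·(x - 1) + 0·(x - 1)² + 25/44·(x - 1)³.
With (x - 1) = 3/4: p(7/4) = 8627/2816.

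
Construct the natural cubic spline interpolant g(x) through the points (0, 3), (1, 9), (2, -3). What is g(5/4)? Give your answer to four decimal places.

Let σ_i = g''(x_i). Step sizes h_i = 1, 1; slopes of the chords Δ_i = (y_(i+1) - y_i)/h_i = 6, -12.
  1·σ_0 + 4·σ_1 + 1·σ_2 = 6(Δ_1 - Δ_0) = -108
Natural end conditions: σ_0 = σ_2 = 0.
Solving the tridiagonal system: σ_0 = 0, σ_1 = -27, σ_2 = 0.
On [1, 2], g(x) = 9 - 3·(x - 1) - 27/2·(x - 1)² + 9/2·(x - 1)³.
With (x - 1) = 1/4: g(5/4) = 957/128.

7.4766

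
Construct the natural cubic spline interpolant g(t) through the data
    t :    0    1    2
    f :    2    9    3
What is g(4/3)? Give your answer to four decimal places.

8.2037

Write M_i for g''(x_i). With h_i = 1, 1 and divided differences Δ_i = 7, -6, the continuity of g' gives the tridiagonal system
  1·M_0 + 4·M_1 + 1·M_2 = 6(Δ_1 - Δ_0) = -78
Natural end conditions: M_0 = M_2 = 0.
Solving: M_0 = 0, M_1 = -39/2, M_2 = 0.
On [1, 2], g(t) = 9 + 1/2·(t - 1) - 39/4·(t - 1)² + 13/4·(t - 1)³.
With (t - 1) = 1/3: g(4/3) = 443/54.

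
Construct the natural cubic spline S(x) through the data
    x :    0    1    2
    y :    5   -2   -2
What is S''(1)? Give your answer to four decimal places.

10.5000

With σ_i denoting the second derivative at x_i, h_i = 1, 1, and Δ_i = (y_(i+1) − y_i)/h_i = -7, 0:
  1·σ_0 + 4·σ_1 + 1·σ_2 = 6(Δ_1 - Δ_0) = 42
Natural end conditions: σ_0 = σ_2 = 0.
Solving the tridiagonal system: σ_0 = 0, σ_1 = 21/2, σ_2 = 0.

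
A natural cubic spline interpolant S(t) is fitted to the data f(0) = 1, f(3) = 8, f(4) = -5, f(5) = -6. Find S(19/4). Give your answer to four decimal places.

-6.5917

With M_i denoting the second derivative at x_i, h_i = 3, 1, 1, and Δ_i = (y_(i+1) − y_i)/h_i = 7/3, -13, -1:
  3·M_0 + 8·M_1 + 1·M_2 = 6(Δ_1 - Δ_0) = -92
  1·M_1 + 4·M_2 + 1·M_3 = 6(Δ_2 - Δ_1) = 72
Natural end conditions: M_0 = M_3 = 0.
Forward elimination and back-substitution give M_0 = 0, M_1 = -440/31, M_2 = 668/31, M_3 = 0.
On [4, 5], S(t) = -5 - 761/93·(t - 4) + 334/31·(t - 4)² - 334/93·(t - 4)³.
With (t - 4) = 3/4: S(19/4) = -6539/992.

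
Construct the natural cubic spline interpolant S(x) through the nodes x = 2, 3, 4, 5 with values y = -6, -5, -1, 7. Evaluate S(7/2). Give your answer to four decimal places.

-3.5250

Put σ_i = S'' at the i-th knot. Here h = (1, 1, 1) and Δ = (1, 4, 8), so the interior equations h_(i-1)·σ_(i-1) + 2(h_(i-1)+h_i)·σ_i + h_i·σ_(i+1) = 6(Δ_i − Δ_(i-1)) read
  1·σ_0 + 4·σ_1 + 1·σ_2 = 6(Δ_1 - Δ_0) = 18
  1·σ_1 + 4·σ_2 + 1·σ_3 = 6(Δ_2 - Δ_1) = 24
Natural end conditions: σ_0 = σ_3 = 0.
Forward elimination and back-substitution give σ_0 = 0, σ_1 = 16/5, σ_2 = 26/5, σ_3 = 0.
On [3, 4], S(x) = -5 + 31/15·(x - 3) + 8/5·(x - 3)² + 1/3·(x - 3)³.
With (x - 3) = 1/2: S(7/2) = -141/40.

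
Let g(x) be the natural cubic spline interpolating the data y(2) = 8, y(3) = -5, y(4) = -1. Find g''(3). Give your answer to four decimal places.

25.5000

Write M_i for g''(x_i). With h_i = 1, 1 and divided differences Δ_i = -13, 4, the continuity of g' gives the tridiagonal system
  1·M_0 + 4·M_1 + 1·M_2 = 6(Δ_1 - Δ_0) = 102
Natural end conditions: M_0 = M_2 = 0.
Forward elimination and back-substitution give M_0 = 0, M_1 = 51/2, M_2 = 0.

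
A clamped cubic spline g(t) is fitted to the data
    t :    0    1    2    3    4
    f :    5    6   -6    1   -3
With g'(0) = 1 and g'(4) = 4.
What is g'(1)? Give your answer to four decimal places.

-7.9464

With M_i denoting the second derivative at x_i, h_i = 1, 1, 1, 1, and Δ_i = (y_(i+1) − y_i)/h_i = 1, -12, 7, -4:
  1·M_0 + 4·M_1 + 1·M_2 = 6(Δ_1 - Δ_0) = -78
  1·M_1 + 4·M_2 + 1·M_3 = 6(Δ_2 - Δ_1) = 114
  1·M_2 + 4·M_3 + 1·M_4 = 6(Δ_3 - Δ_2) = -66
Clamped end conditions give two more equations: 2h_0·M_0 + h_0·M_1 = 6(Δ_0 - g'(0)) = 0 and h_3·M_3 + 2h_3·M_4 = 6(g'(4) - Δ_3) = 48.
Solving: M_0 = 501/28, M_1 = -501/14, M_2 = 189/4, M_3 = -549/14, M_4 = 1221/28.
On [1, 2], g'(t) = b_1 + 2c_1·(t - 1) + 3d_1·(t - 1)² with b_1 = Δ_1 - h_1(2M_1 + M_2)/6 = -445/56, c_1 = M_1/2 = -501/28, d_1 = (M_2 - M_1)/(6h_1) = 775/56. So g'(1) = -445/56.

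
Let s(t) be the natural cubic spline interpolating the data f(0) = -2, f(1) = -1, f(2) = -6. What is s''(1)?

Write M_i for s''(x_i). With h_i = 1, 1 and divided differences Δ_i = 1, -5, the continuity of s' gives the tridiagonal system
  1·M_0 + 4·M_1 + 1·M_2 = 6(Δ_1 - Δ_0) = -36
Natural end conditions: M_0 = M_2 = 0.
Solving: M_0 = 0, M_1 = -9, M_2 = 0.

-9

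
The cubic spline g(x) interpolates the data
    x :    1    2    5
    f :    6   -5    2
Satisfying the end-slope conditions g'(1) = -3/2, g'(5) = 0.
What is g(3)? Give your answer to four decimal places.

-8.0463

With m_i denoting the second derivative at x_i, h_i = 1, 3, and Δ_i = (y_(i+1) − y_i)/h_i = -11, 7/3:
  1·m_0 + 8·m_1 + 3·m_2 = 6(Δ_1 - Δ_0) = 80
Clamped end conditions give two more equations: 2h_0·m_0 + h_0·m_1 = 6(Δ_0 - g'(1)) = -57 and h_1·m_1 + 2h_1·m_2 = 6(g'(5) - Δ_1) = -14.
Solving: m_0 = -305/8, m_1 = 77/4, m_2 = -287/24.
On [2, 5], g(x) = -5 - 175/16·(x - 2) + 77/8·(x - 2)² - 749/432·(x - 2)³.
With (x - 2) = 1: g(3) = -869/108.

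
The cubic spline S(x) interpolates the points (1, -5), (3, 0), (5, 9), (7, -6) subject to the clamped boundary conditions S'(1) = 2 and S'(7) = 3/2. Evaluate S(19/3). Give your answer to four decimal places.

Put M_i = S'' at the i-th knot. Here h = (2, 2, 2) and Δ = (5/2, 9/2, -15/2), so the interior equations h_(i-1)·M_(i-1) + 2(h_(i-1)+h_i)·M_i + h_i·M_(i+1) = 6(Δ_i − Δ_(i-1)) read
  2·M_0 + 8·M_1 + 2·M_2 = 6(Δ_1 - Δ_0) = 12
  2·M_1 + 8·M_2 + 2·M_3 = 6(Δ_2 - Δ_1) = -72
Clamped end conditions give two more equations: 2h_0·M_0 + h_0·M_1 = 6(Δ_0 - S'(1)) = 3 and h_2·M_2 + 2h_2·M_3 = 6(S'(7) - Δ_2) = 54.
Forward elimination and back-substitution give M_0 = -34/15, M_1 = 181/30, M_2 = -238/15, M_3 = 643/30.
On [5, 7], S(x) = 9 - 61/15·(x - 5) - 119/15·(x - 5)² + 373/120·(x - 5)³.
With (x - 5) = 4/3: S(19/3) = -1279/405.

-3.1580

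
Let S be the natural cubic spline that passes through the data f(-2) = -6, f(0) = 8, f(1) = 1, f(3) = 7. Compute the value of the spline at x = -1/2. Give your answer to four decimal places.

Write M_i for S''(x_i). With h_i = 2, 1, 2 and divided differences Δ_i = 7, -7, 3, the continuity of S' gives the tridiagonal system
  2·M_0 + 6·M_1 + 1·M_2 = 6(Δ_1 - Δ_0) = -84
  1·M_1 + 6·M_2 + 2·M_3 = 6(Δ_2 - Δ_1) = 60
Natural end conditions: M_0 = M_3 = 0.
Solving: M_0 = 0, M_1 = -564/35, M_2 = 444/35, M_3 = 0.
On [-2, 0], S(x) = -6 + 433/35·(x + 2) + 0·(x + 2)² - 47/35·(x + 2)³.
With (x + 2) = 3/2: S(-1/2) = 321/40.

8.0250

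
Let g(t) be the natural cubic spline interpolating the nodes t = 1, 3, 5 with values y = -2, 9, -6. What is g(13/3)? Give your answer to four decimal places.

0.9259

With M_i denoting the second derivative at x_i, h_i = 2, 2, and Δ_i = (y_(i+1) − y_i)/h_i = 11/2, -15/2:
  2·M_0 + 8·M_1 + 2·M_2 = 6(Δ_1 - Δ_0) = -78
Natural end conditions: M_0 = M_2 = 0.
Hence M_0 = 0, M_1 = -39/4, M_2 = 0.
On [3, 5], g(t) = 9 - 1·(t - 3) - 39/8·(t - 3)² + 13/16·(t - 3)³.
With (t - 3) = 4/3: g(13/3) = 25/27.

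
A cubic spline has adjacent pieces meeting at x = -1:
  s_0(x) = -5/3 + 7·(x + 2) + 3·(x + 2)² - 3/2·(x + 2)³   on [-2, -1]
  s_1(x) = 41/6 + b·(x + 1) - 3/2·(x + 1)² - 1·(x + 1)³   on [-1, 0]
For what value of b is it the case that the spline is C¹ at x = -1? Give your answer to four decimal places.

s_0'(x) = 7 + 6·(x + 2) - 9/2·(x + 2)², so s_0'(-1) = 17/2. On the right, s_1'(-1) = b, so b = 17/2.

8.5000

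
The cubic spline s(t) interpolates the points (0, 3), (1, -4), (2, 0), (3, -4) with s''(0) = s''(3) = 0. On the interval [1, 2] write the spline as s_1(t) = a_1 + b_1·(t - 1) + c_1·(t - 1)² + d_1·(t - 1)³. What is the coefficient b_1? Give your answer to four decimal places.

-0.0667

Put σ_i = s'' at the i-th knot. Here h = (1, 1, 1) and Δ = (-7, 4, -4), so the interior equations h_(i-1)·σ_(i-1) + 2(h_(i-1)+h_i)·σ_i + h_i·σ_(i+1) = 6(Δ_i − Δ_(i-1)) read
  1·σ_0 + 4·σ_1 + 1·σ_2 = 6(Δ_1 - Δ_0) = 66
  1·σ_1 + 4·σ_2 + 1·σ_3 = 6(Δ_2 - Δ_1) = -48
Natural end conditions: σ_0 = σ_3 = 0.
Solving the tridiagonal system: σ_0 = 0, σ_1 = 104/5, σ_2 = -86/5, σ_3 = 0.
On [1, 2], with s_1(t) = a_1 + b_1·(t - 1) + c_1·(t - 1)² + d_1·(t - 1)³: c_1 = σ_1/2 = 52/5, d_1 = (σ_2 - σ_1)/(6h_1) = -19/3, b_1 = Δ_1 - h_1(2σ_1 + σ_2)/6 = -1/15.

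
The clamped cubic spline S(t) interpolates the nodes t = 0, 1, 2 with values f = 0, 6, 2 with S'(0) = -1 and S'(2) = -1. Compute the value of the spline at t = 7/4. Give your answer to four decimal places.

2.8594

Let m_i = S''(x_i). Step sizes h_i = 1, 1; slopes of the chords Δ_i = (y_(i+1) - y_i)/h_i = 6, -4.
  1·m_0 + 4·m_1 + 1·m_2 = 6(Δ_1 - Δ_0) = -60
Clamped end conditions give two more equations: 2h_0·m_0 + h_0·m_1 = 6(Δ_0 - S'(0)) = 42 and h_1·m_1 + 2h_1·m_2 = 6(S'(2) - Δ_1) = 18.
Hence m_0 = 36, m_1 = -30, m_2 = 24.
On [1, 2], S(t) = 6 + 2·(t - 1) - 15·(t - 1)² + 9·(t - 1)³.
With (t - 1) = 3/4: S(7/4) = 183/64.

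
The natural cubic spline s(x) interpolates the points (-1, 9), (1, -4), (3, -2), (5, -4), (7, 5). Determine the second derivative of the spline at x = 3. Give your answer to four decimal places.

-4.5000

Let M_i = s''(x_i). Step sizes h_i = 2, 2, 2, 2; slopes of the chords Δ_i = (y_(i+1) - y_i)/h_i = -13/2, 1, -1, 9/2.
  2·M_0 + 8·M_1 + 2·M_2 = 6(Δ_1 - Δ_0) = 45
  2·M_1 + 8·M_2 + 2·M_3 = 6(Δ_2 - Δ_1) = -12
  2·M_2 + 8·M_3 + 2·M_4 = 6(Δ_3 - Δ_2) = 33
Natural end conditions: M_0 = M_4 = 0.
Forward elimination and back-substitution give M_0 = 0, M_1 = 27/4, M_2 = -9/2, M_3 = 21/4, M_4 = 0.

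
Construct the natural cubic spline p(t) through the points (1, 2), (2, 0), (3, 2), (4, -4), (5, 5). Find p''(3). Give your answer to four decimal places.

Put m_i = p'' at the i-th knot. Here h = (1, 1, 1, 1) and Δ = (-2, 2, -6, 9), so the interior equations h_(i-1)·m_(i-1) + 2(h_(i-1)+h_i)·m_i + h_i·m_(i+1) = 6(Δ_i − Δ_(i-1)) read
  1·m_0 + 4·m_1 + 1·m_2 = 6(Δ_1 - Δ_0) = 24
  1·m_1 + 4·m_2 + 1·m_3 = 6(Δ_2 - Δ_1) = -48
  1·m_2 + 4·m_3 + 1·m_4 = 6(Δ_3 - Δ_2) = 90
Natural end conditions: m_0 = m_4 = 0.
Forward elimination and back-substitution give m_0 = 0, m_1 = 321/28, m_2 = -153/7, m_3 = 783/28, m_4 = 0.

-21.8571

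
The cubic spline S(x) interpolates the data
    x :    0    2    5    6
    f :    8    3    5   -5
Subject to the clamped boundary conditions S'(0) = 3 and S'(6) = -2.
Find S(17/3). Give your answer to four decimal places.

Let M_i = S''(x_i). Step sizes h_i = 2, 3, 1; slopes of the chords Δ_i = (y_(i+1) - y_i)/h_i = -5/2, 2/3, -10.
  2·M_0 + 10·M_1 + 3·M_2 = 6(Δ_1 - Δ_0) = 19
  3·M_1 + 8·M_2 + 1·M_3 = 6(Δ_2 - Δ_1) = -64
Clamped end conditions give two more equations: 2h_0·M_0 + h_0·M_1 = 6(Δ_0 - S'(0)) = -33 and h_2·M_2 + 2h_2·M_3 = 6(S'(6) - Δ_2) = 48.
Forward elimination and back-substitution give M_0 = -997/78, M_1 = 707/78, M_2 = -599/39, M_3 = 2471/78.
On [5, 6], S(x) = 5 - 1585/156·(x - 5) - 599/78·(x - 5)² + 1223/156·(x - 5)³.
With (x - 5) = 2/3: S(17/3) = -6031/2106.

-2.8637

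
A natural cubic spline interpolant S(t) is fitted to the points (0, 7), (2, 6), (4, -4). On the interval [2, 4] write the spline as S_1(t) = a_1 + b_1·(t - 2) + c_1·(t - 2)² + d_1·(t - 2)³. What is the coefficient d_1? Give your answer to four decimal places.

0.2813

Write M_i for S''(x_i). With h_i = 2, 2 and divided differences Δ_i = -1/2, -5, the continuity of S' gives the tridiagonal system
  2·M_0 + 8·M_1 + 2·M_2 = 6(Δ_1 - Δ_0) = -27
Natural end conditions: M_0 = M_2 = 0.
Solving the tridiagonal system: M_0 = 0, M_1 = -27/8, M_2 = 0.
On [2, 4], with S_1(t) = a_1 + b_1·(t - 2) + c_1·(t - 2)² + d_1·(t - 2)³: c_1 = M_1/2 = -27/16, d_1 = (M_2 - M_1)/(6h_1) = 9/32, b_1 = Δ_1 - h_1(2M_1 + M_2)/6 = -11/4.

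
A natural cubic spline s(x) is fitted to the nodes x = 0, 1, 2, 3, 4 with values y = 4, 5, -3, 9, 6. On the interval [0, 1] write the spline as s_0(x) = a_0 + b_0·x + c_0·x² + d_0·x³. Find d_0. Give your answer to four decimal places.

-4.1071

With M_i denoting the second derivative at x_i, h_i = 1, 1, 1, 1, and Δ_i = (y_(i+1) − y_i)/h_i = 1, -8, 12, -3:
  1·M_0 + 4·M_1 + 1·M_2 = 6(Δ_1 - Δ_0) = -54
  1·M_1 + 4·M_2 + 1·M_3 = 6(Δ_2 - Δ_1) = 120
  1·M_2 + 4·M_3 + 1·M_4 = 6(Δ_3 - Δ_2) = -90
Natural end conditions: M_0 = M_4 = 0.
Forward elimination and back-substitution give M_0 = 0, M_1 = -345/14, M_2 = 312/7, M_3 = -471/14, M_4 = 0.
On [0, 1], with s_0(x) = a_0 + b_0·x + c_0·x² + d_0·x³: c_0 = M_0/2 = 0, d_0 = (M_1 - M_0)/(6h_0) = -115/28, b_0 = Δ_0 - h_0(2M_0 + M_1)/6 = 143/28.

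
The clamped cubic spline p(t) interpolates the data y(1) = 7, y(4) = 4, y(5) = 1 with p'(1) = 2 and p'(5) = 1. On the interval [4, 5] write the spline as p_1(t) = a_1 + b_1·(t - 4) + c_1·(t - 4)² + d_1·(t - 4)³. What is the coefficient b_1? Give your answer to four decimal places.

With σ_i denoting the second derivative at x_i, h_i = 3, 1, and Δ_i = (y_(i+1) − y_i)/h_i = -1, -3:
  3·σ_0 + 8·σ_1 + 1·σ_2 = 6(Δ_1 - Δ_0) = -12
Clamped end conditions give two more equations: 2h_0·σ_0 + h_0·σ_1 = 6(Δ_0 - p'(1)) = -18 and h_1·σ_1 + 2h_1·σ_2 = 6(p'(5) - Δ_1) = 24.
Solving the tridiagonal system: σ_0 = -7/4, σ_1 = -5/2, σ_2 = 53/4.
On [4, 5], with p_1(t) = a_1 + b_1·(t - 4) + c_1·(t - 4)² + d_1·(t - 4)³: c_1 = σ_1/2 = -5/4, d_1 = (σ_2 - σ_1)/(6h_1) = 21/8, b_1 = Δ_1 - h_1(2σ_1 + σ_2)/6 = -35/8.

-4.3750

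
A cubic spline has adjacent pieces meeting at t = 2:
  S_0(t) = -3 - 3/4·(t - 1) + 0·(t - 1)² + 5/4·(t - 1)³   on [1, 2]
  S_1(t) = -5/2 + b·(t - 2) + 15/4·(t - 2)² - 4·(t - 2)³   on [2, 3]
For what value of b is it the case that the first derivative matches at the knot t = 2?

S_0'(t) = -3/4 + 0·(t - 1) + 15/4·(t - 1)², so S_0'(2) = 3. On the right, S_1'(2) = b, so b = 3.

3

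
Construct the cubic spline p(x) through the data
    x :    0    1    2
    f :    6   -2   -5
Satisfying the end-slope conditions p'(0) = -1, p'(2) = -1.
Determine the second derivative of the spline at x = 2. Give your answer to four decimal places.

Let σ_i = p''(x_i). Step sizes h_i = 1, 1; slopes of the chords Δ_i = (y_(i+1) - y_i)/h_i = -8, -3.
  1·σ_0 + 4·σ_1 + 1·σ_2 = 6(Δ_1 - Δ_0) = 30
Clamped end conditions give two more equations: 2h_0·σ_0 + h_0·σ_1 = 6(Δ_0 - p'(0)) = -42 and h_1·σ_1 + 2h_1·σ_2 = 6(p'(2) - Δ_1) = 12.
Solving: σ_0 = -57/2, σ_1 = 15, σ_2 = -3/2.

-1.5000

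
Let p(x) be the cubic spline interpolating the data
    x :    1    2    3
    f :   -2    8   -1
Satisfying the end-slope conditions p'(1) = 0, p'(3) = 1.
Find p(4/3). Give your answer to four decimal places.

With M_i denoting the second derivative at x_i, h_i = 1, 1, and Δ_i = (y_(i+1) − y_i)/h_i = 10, -9:
  1·M_0 + 4·M_1 + 1·M_2 = 6(Δ_1 - Δ_0) = -114
Clamped end conditions give two more equations: 2h_0·M_0 + h_0·M_1 = 6(Δ_0 - p'(1)) = 60 and h_1·M_1 + 2h_1·M_2 = 6(p'(3) - Δ_1) = 60.
Solving: M_0 = 59, M_1 = -58, M_2 = 59.
On [1, 2], p(x) = -2 + 0·(x - 1) + 59/2·(x - 1)² - 39/2·(x - 1)³.
With (x - 1) = 1/3: p(4/3) = 5/9.

0.5556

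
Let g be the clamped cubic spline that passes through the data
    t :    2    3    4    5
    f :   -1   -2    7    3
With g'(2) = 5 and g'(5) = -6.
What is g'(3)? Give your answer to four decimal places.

With σ_i denoting the second derivative at x_i, h_i = 1, 1, 1, and Δ_i = (y_(i+1) − y_i)/h_i = -1, 9, -4:
  1·σ_0 + 4·σ_1 + 1·σ_2 = 6(Δ_1 - Δ_0) = 60
  1·σ_1 + 4·σ_2 + 1·σ_3 = 6(Δ_2 - Δ_1) = -78
Clamped end conditions give two more equations: 2h_0·σ_0 + h_0·σ_1 = 6(Δ_0 - g'(2)) = -36 and h_2·σ_2 + 2h_2·σ_3 = 6(g'(5) - Δ_2) = -12.
Solving the tridiagonal system: σ_0 = -100/3, σ_1 = 92/3, σ_2 = -88/3, σ_3 = 26/3.
On [3, 4], g'(t) = b_1 + 2c_1·(t - 3) + 3d_1·(t - 3)² with b_1 = Δ_1 - h_1(2σ_1 + σ_2)/6 = 11/3, c_1 = σ_1/2 = 46/3, d_1 = (σ_2 - σ_1)/(6h_1) = -10. So g'(3) = 11/3.

3.6667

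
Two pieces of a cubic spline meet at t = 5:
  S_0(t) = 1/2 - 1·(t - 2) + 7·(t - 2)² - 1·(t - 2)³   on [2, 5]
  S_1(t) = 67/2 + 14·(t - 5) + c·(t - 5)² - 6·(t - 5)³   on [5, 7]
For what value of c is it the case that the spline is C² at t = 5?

S_0''(t) = 14 - 6·(t - 2), so S_0''(5) = -4. On the right, S_1''(5) = 2c, so c = -2.

-2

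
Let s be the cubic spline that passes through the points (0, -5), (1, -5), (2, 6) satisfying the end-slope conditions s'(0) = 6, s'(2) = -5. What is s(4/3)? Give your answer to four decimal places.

Write σ_i for s''(x_i). With h_i = 1, 1 and divided differences Δ_i = 0, 11, the continuity of s' gives the tridiagonal system
  1·σ_0 + 4·σ_1 + 1·σ_2 = 6(Δ_1 - Δ_0) = 66
Clamped end conditions give two more equations: 2h_0·σ_0 + h_0·σ_1 = 6(Δ_0 - s'(0)) = -36 and h_1·σ_1 + 2h_1·σ_2 = 6(s'(2) - Δ_1) = -96.
Solving: σ_0 = -40, σ_1 = 44, σ_2 = -70.
On [1, 2], s(x) = -5 + 8·(x - 1) + 22·(x - 1)² - 19·(x - 1)³.
With (x - 1) = 1/3: s(4/3) = -16/27.

-0.5926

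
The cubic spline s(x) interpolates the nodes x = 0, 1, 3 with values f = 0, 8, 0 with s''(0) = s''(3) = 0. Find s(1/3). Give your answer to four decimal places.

Let σ_i = s''(x_i). Step sizes h_i = 1, 2; slopes of the chords Δ_i = (y_(i+1) - y_i)/h_i = 8, -4.
  1·σ_0 + 6·σ_1 + 2·σ_2 = 6(Δ_1 - Δ_0) = -72
Natural end conditions: σ_0 = σ_2 = 0.
Solving: σ_0 = 0, σ_1 = -12, σ_2 = 0.
On [0, 1], s(x) = 0 + 10·x + 0·x² - 2·x³.
With x = 1/3: s(1/3) = 88/27.

3.2593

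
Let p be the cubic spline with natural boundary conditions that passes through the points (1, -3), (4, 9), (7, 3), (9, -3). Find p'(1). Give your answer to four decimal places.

Let m_i = p''(x_i). Step sizes h_i = 3, 3, 2; slopes of the chords Δ_i = (y_(i+1) - y_i)/h_i = 4, -2, -3.
  3·m_0 + 12·m_1 + 3·m_2 = 6(Δ_1 - Δ_0) = -36
  3·m_1 + 10·m_2 + 2·m_3 = 6(Δ_2 - Δ_1) = -6
Natural end conditions: m_0 = m_3 = 0.
Solving: m_0 = 0, m_1 = -114/37, m_2 = 12/37, m_3 = 0.
On [1, 4], p'(x) = b_0 + 2c_0·(x - 1) + 3d_0·(x - 1)² with b_0 = Δ_0 - h_0(2m_0 + m_1)/6 = 205/37, c_0 = m_0/2 = 0, d_0 = (m_1 - m_0)/(6h_0) = -19/111. So p'(1) = 205/37.

5.5405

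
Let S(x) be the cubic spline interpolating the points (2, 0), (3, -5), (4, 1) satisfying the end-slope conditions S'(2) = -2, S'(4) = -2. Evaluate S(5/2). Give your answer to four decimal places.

-2.9688

Let σ_i = S''(x_i). Step sizes h_i = 1, 1; slopes of the chords Δ_i = (y_(i+1) - y_i)/h_i = -5, 6.
  1·σ_0 + 4·σ_1 + 1·σ_2 = 6(Δ_1 - Δ_0) = 66
Clamped end conditions give two more equations: 2h_0·σ_0 + h_0·σ_1 = 6(Δ_0 - S'(2)) = -18 and h_1·σ_1 + 2h_1·σ_2 = 6(S'(4) - Δ_1) = -48.
Solving: σ_0 = -51/2, σ_1 = 33, σ_2 = -81/2.
On [2, 3], S(x) = 0 - 2·(x - 2) - 51/4·(x - 2)² + 39/4·(x - 2)³.
With (x - 2) = 1/2: S(5/2) = -95/32.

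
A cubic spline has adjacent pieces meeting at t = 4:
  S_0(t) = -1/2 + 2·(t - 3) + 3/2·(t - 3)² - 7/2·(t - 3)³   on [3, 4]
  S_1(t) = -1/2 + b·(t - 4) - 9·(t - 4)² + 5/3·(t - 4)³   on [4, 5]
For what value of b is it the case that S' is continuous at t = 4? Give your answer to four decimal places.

S_0'(t) = 2 + 3·(t - 3) - 21/2·(t - 3)², so S_0'(4) = -11/2. On the right, S_1'(4) = b, so b = -11/2.

-5.5000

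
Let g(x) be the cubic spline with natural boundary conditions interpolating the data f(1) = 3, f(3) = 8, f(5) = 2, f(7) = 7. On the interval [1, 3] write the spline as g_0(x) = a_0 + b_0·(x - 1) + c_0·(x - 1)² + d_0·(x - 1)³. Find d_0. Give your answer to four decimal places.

-0.4583

Put m_i = g'' at the i-th knot. Here h = (2, 2, 2) and Δ = (5/2, -3, 5/2), so the interior equations h_(i-1)·m_(i-1) + 2(h_(i-1)+h_i)·m_i + h_i·m_(i+1) = 6(Δ_i − Δ_(i-1)) read
  2·m_0 + 8·m_1 + 2·m_2 = 6(Δ_1 - Δ_0) = -33
  2·m_1 + 8·m_2 + 2·m_3 = 6(Δ_2 - Δ_1) = 33
Natural end conditions: m_0 = m_3 = 0.
Forward elimination and back-substitution give m_0 = 0, m_1 = -11/2, m_2 = 11/2, m_3 = 0.
On [1, 3], with g_0(x) = a_0 + b_0·(x - 1) + c_0·(x - 1)² + d_0·(x - 1)³: c_0 = m_0/2 = 0, d_0 = (m_1 - m_0)/(6h_0) = -11/24, b_0 = Δ_0 - h_0(2m_0 + m_1)/6 = 13/3.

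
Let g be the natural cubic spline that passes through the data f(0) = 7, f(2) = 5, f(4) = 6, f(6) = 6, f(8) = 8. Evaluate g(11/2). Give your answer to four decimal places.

5.9339

Put σ_i = g'' at the i-th knot. Here h = (2, 2, 2, 2) and Δ = (-1, 1/2, 0, 1), so the interior equations h_(i-1)·σ_(i-1) + 2(h_(i-1)+h_i)·σ_i + h_i·σ_(i+1) = 6(Δ_i − Δ_(i-1)) read
  2·σ_0 + 8·σ_1 + 2·σ_2 = 6(Δ_1 - Δ_0) = 9
  2·σ_1 + 8·σ_2 + 2·σ_3 = 6(Δ_2 - Δ_1) = -3
  2·σ_2 + 8·σ_3 + 2·σ_4 = 6(Δ_3 - Δ_2) = 6
Natural end conditions: σ_0 = σ_4 = 0.
Solving the tridiagonal system: σ_0 = 0, σ_1 = 153/112, σ_2 = -27/28, σ_3 = 111/112, σ_4 = 0.
On [4, 6], g(t) = 6 + 5/16·(t - 4) - 27/56·(t - 4)² + 73/448·(t - 4)³.
With (t - 4) = 3/2: g(11/2) = 21267/3584.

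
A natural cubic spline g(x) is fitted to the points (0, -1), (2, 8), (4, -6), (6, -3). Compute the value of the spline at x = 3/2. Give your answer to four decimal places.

Put M_i = g'' at the i-th knot. Here h = (2, 2, 2) and Δ = (9/2, -7, 3/2), so the interior equations h_(i-1)·M_(i-1) + 2(h_(i-1)+h_i)·M_i + h_i·M_(i+1) = 6(Δ_i − Δ_(i-1)) read
  2·M_0 + 8·M_1 + 2·M_2 = 6(Δ_1 - Δ_0) = -69
  2·M_1 + 8·M_2 + 2·M_3 = 6(Δ_2 - Δ_1) = 51
Natural end conditions: M_0 = M_3 = 0.
Solving: M_0 = 0, M_1 = -109/10, M_2 = 91/10, M_3 = 0.
On [0, 2], g(x) = -1 + 122/15·x + 0·x² - 109/120·x³.
With x = 3/2: g(3/2) = 2603/320.

8.1344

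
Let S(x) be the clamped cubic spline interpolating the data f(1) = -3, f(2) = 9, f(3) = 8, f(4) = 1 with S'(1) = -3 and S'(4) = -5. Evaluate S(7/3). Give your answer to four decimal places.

10.9037

Write M_i for S''(x_i). With h_i = 1, 1, 1 and divided differences Δ_i = 12, -1, -7, the continuity of S' gives the tridiagonal system
  1·M_0 + 4·M_1 + 1·M_2 = 6(Δ_1 - Δ_0) = -78
  1·M_1 + 4·M_2 + 1·M_3 = 6(Δ_2 - Δ_1) = -36
Clamped end conditions give two more equations: 2h_0·M_0 + h_0·M_1 = 6(Δ_0 - S'(1)) = 90 and h_2·M_2 + 2h_2·M_3 = 6(S'(4) - Δ_2) = 12.
Solving: M_0 = 934/15, M_1 = -518/15, M_2 = -32/15, M_3 = 106/15.
On [2, 3], S(x) = 9 + 163/15·(x - 2) - 259/15·(x - 2)² + 27/5·(x - 2)³.
With (x - 2) = 1/3: S(7/3) = 1472/135.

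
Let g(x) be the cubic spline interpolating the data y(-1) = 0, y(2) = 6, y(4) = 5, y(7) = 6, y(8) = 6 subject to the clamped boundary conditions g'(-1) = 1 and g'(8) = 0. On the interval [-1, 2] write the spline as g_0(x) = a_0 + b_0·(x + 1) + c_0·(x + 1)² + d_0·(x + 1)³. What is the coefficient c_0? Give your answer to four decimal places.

With M_i denoting the second derivative at x_i, h_i = 3, 2, 3, 1, and Δ_i = (y_(i+1) − y_i)/h_i = 2, -1/2, 1/3, 0:
  3·M_0 + 10·M_1 + 2·M_2 = 6(Δ_1 - Δ_0) = -15
  2·M_1 + 10·M_2 + 3·M_3 = 6(Δ_2 - Δ_1) = 5
  3·M_2 + 8·M_3 + 1·M_4 = 6(Δ_3 - Δ_2) = -2
Clamped end conditions give two more equations: 2h_0·M_0 + h_0·M_1 = 6(Δ_0 - g'(-1)) = 6 and h_3·M_3 + 2h_3·M_4 = 6(g'(8) - Δ_3) = 0.
Forward elimination and back-substitution give M_0 = 779/354, M_1 = -425/177, M_2 = 853/708, M_3 = -265/354, M_4 = 265/708.
On [-1, 2], with g_0(x) = a_0 + b_0·(x + 1) + c_0·(x + 1)² + d_0·(x + 1)³: c_0 = M_0/2 = 779/708, d_0 = (M_1 - M_0)/(6h_0) = -181/708, b_0 = Δ_0 - h_0(2M_0 + M_1)/6 = 1.

1.1003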